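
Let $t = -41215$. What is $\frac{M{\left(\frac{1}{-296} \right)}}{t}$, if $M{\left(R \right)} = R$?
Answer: $\frac{1}{12199640} \approx 8.197 \cdot 10^{-8}$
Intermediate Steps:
$\frac{M{\left(\frac{1}{-296} \right)}}{t} = \frac{1}{\left(-296\right) \left(-41215\right)} = \left(- \frac{1}{296}\right) \left(- \frac{1}{41215}\right) = \frac{1}{12199640}$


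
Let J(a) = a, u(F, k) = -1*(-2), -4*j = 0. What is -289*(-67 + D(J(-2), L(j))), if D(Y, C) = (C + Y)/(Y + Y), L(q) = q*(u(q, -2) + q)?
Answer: 38437/2 ≈ 19219.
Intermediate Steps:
j = 0 (j = -¼*0 = 0)
u(F, k) = 2
L(q) = q*(2 + q)
D(Y, C) = (C + Y)/(2*Y) (D(Y, C) = (C + Y)/((2*Y)) = (C + Y)*(1/(2*Y)) = (C + Y)/(2*Y))
-289*(-67 + D(J(-2), L(j))) = -289*(-67 + (½)*(0*(2 + 0) - 2)/(-2)) = -289*(-67 + (½)*(-½)*(0*2 - 2)) = -289*(-67 + (½)*(-½)*(0 - 2)) = -289*(-67 + (½)*(-½)*(-2)) = -289*(-67 + ½) = -289*(-133/2) = 38437/2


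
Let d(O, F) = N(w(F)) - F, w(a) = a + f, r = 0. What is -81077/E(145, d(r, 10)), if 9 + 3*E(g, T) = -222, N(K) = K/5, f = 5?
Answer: 81077/77 ≈ 1052.9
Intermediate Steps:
w(a) = 5 + a (w(a) = a + 5 = 5 + a)
N(K) = K/5 (N(K) = K*(⅕) = K/5)
d(O, F) = 1 - 4*F/5 (d(O, F) = (5 + F)/5 - F = (1 + F/5) - F = 1 - 4*F/5)
E(g, T) = -77 (E(g, T) = -3 + (⅓)*(-222) = -3 - 74 = -77)
-81077/E(145, d(r, 10)) = -81077/(-77) = -81077*(-1/77) = 81077/77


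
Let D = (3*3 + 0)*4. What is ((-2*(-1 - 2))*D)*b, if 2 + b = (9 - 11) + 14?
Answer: 2160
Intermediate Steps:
b = 10 (b = -2 + ((9 - 11) + 14) = -2 + (-2 + 14) = -2 + 12 = 10)
D = 36 (D = (9 + 0)*4 = 9*4 = 36)
((-2*(-1 - 2))*D)*b = (-2*(-1 - 2)*36)*10 = (-2*(-3)*36)*10 = (6*36)*10 = 216*10 = 2160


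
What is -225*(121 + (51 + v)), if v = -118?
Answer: -12150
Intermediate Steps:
-225*(121 + (51 + v)) = -225*(121 + (51 - 118)) = -225*(121 - 67) = -225*54 = -12150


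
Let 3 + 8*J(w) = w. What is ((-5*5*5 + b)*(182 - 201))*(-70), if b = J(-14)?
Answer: -676305/4 ≈ -1.6908e+5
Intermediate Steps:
J(w) = -3/8 + w/8
b = -17/8 (b = -3/8 + (⅛)*(-14) = -3/8 - 7/4 = -17/8 ≈ -2.1250)
((-5*5*5 + b)*(182 - 201))*(-70) = ((-5*5*5 - 17/8)*(182 - 201))*(-70) = ((-25*5 - 17/8)*(-19))*(-70) = ((-125 - 17/8)*(-19))*(-70) = -1017/8*(-19)*(-70) = (19323/8)*(-70) = -676305/4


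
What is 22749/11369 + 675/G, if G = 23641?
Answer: 545483184/268774529 ≈ 2.0295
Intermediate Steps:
22749/11369 + 675/G = 22749/11369 + 675/23641 = 545483184/268774529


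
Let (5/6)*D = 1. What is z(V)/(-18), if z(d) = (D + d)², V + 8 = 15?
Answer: -1681/450 ≈ -3.7356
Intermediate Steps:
V = 7 (V = -8 + 15 = 7)
D = 6/5 (D = (6/5)*1 = 6/5 ≈ 1.2000)
z(d) = (6/5 + d)²
z(V)/(-18) = ((6 + 5*7)²/25)/(-18) = ((6 + 35)²/25)*(-1/18) = ((1/25)*41²)*(-1/18) = ((1/25)*1681)*(-1/18) = (1681/25)*(-1/18) = -1681/450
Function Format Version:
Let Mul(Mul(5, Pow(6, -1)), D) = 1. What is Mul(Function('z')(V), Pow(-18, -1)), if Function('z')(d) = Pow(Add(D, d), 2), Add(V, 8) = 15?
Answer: Rational(-1681, 450) ≈ -3.7356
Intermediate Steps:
V = 7 (V = Add(-8, 15) = 7)
D = Rational(6, 5) (D = Mul(Rational(6, 5), 1) = Rational(6, 5) ≈ 1.2000)
Function('z')(d) = Pow(Add(Rational(6, 5), d), 2)
Mul(Function('z')(V), Pow(-18, -1)) = Mul(Mul(Rational(1, 25), Pow(Add(6, Mul(5, 7)), 2)), Pow(-18, -1)) = Mul(Mul(Rational(1, 25), Pow(Add(6, 35), 2)), Rational(-1, 18)) = Mul(Mul(Rational(1, 25), Pow(41, 2)), Rational(-1, 18)) = Mul(Mul(Rational(1, 25), 1681), Rational(-1, 18)) = Mul(Rational(1681, 25), Rational(-1, 18)) = Rational(-1681, 450)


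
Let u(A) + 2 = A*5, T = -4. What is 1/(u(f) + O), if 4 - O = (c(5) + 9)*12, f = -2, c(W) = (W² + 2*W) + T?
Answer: -1/488 ≈ -0.0020492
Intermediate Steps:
c(W) = -4 + W² + 2*W (c(W) = (W² + 2*W) - 4 = -4 + W² + 2*W)
u(A) = -2 + 5*A (u(A) = -2 + A*5 = -2 + 5*A)
O = -476 (O = 4 - ((-4 + 5² + 2*5) + 9)*12 = 4 - ((-4 + 25 + 10) + 9)*12 = 4 - (31 + 9)*12 = 4 - 40*12 = 4 - 1*480 = 4 - 480 = -476)
1/(u(f) + O) = 1/((-2 + 5*(-2)) - 476) = 1/((-2 - 10) - 476) = 1/(-12 - 476) = 1/(-488) = -1/488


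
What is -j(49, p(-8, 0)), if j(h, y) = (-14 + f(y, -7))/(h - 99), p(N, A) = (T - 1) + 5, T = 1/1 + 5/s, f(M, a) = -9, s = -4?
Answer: -23/50 ≈ -0.46000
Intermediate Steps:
T = -1/4 (T = 1/1 + 5/(-4) = 1*1 + 5*(-1/4) = 1 - 5/4 = -1/4 ≈ -0.25000)
p(N, A) = 15/4 (p(N, A) = (-1/4 - 1) + 5 = -5/4 + 5 = 15/4)
j(h, y) = -23/(-99 + h) (j(h, y) = (-14 - 9)/(h - 99) = -23/(-99 + h))
-j(49, p(-8, 0)) = -(-23)/(-99 + 49) = -(-23)/(-50) = -(-23)*(-1)/50 = -1*23/50 = -23/50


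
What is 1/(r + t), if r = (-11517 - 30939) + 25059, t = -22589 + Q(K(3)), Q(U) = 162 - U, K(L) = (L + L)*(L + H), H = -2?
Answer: -1/39830 ≈ -2.5107e-5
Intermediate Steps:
K(L) = 2*L*(-2 + L) (K(L) = (L + L)*(L - 2) = (2*L)*(-2 + L) = 2*L*(-2 + L))
t = -22433 (t = -22589 + (162 - 2*3*(-2 + 3)) = -22589 + (162 - 2*3) = -22589 + (162 - 1*6) = -22589 + (162 - 6) = -22589 + 156 = -22433)
r = -17397 (r = -42456 + 25059 = -17397)
1/(r + t) = 1/(-17397 - 22433) = 1/(-39830) = -1/39830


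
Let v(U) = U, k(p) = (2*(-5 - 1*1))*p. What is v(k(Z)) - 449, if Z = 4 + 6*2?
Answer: -641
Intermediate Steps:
Z = 16 (Z = 4 + 12 = 16)
k(p) = -12*p (k(p) = (2*(-5 - 1))*p = (2*(-6))*p = -12*p)
v(k(Z)) - 449 = -12*16 - 449 = -192 - 449 = -641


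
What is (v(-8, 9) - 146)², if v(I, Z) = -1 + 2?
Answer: 21025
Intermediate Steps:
v(I, Z) = 1
(v(-8, 9) - 146)² = (1 - 146)² = (-145)² = 21025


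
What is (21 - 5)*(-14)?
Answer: -224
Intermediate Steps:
(21 - 5)*(-14) = 16*(-14) = -224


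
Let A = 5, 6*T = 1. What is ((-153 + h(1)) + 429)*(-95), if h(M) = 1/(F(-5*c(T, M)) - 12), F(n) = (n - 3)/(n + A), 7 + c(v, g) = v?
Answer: -69014935/2633 ≈ -26212.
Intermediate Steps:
T = ⅙ (T = (⅙)*1 = ⅙ ≈ 0.16667)
c(v, g) = -7 + v
F(n) = (-3 + n)/(5 + n) (F(n) = (n - 3)/(n + 5) = (-3 + n)/(5 + n))
h(M) = -235/2633 (h(M) = 1/((-3 - 5*(-7 + ⅙))/(5 - 5*(-7 + ⅙)) - 12) = 1/((-3 - 5*(-41/6))/(5 - 5*(-41/6)) - 12) = 1/((-3 + 205/6)/(5 + 205/6) - 12) = 1/((187/6)/(235/6) - 12) = 1/((6/235)*(187/6) - 12) = 1/(187/235 - 12) = 1/(-2633/235) = -235/2633)
((-153 + h(1)) + 429)*(-95) = ((-153 - 235/2633) + 429)*(-95) = (-403084/2633 + 429)*(-95) = (726473/2633)*(-95) = -69014935/2633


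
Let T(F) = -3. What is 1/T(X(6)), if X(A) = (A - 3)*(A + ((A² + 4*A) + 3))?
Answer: -⅓ ≈ -0.33333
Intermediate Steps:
X(A) = (-3 + A)*(3 + A² + 5*A) (X(A) = (-3 + A)*(A + (3 + A² + 4*A)) = (-3 + A)*(3 + A² + 5*A))
1/T(X(6)) = 1/(-3) = -⅓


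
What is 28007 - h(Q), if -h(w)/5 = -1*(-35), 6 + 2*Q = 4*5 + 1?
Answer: 28182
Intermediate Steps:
Q = 15/2 (Q = -3 + (4*5 + 1)/2 = -3 + (20 + 1)/2 = -3 + (½)*21 = -3 + 21/2 = 15/2 ≈ 7.5000)
h(w) = -175 (h(w) = -(-5)*(-35) = -5*35 = -175)
28007 - h(Q) = 28007 - 1*(-175) = 28007 + 175 = 28182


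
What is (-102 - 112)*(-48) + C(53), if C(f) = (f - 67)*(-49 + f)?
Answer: 10216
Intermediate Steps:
C(f) = (-67 + f)*(-49 + f)
(-102 - 112)*(-48) + C(53) = (-102 - 112)*(-48) + (3283 + 53**2 - 116*53) = -214*(-48) + (3283 + 2809 - 6148) = 10272 - 56 = 10216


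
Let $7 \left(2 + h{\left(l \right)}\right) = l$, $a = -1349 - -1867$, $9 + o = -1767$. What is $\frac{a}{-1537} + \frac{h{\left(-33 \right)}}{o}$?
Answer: $- \frac{6367537}{19107984} \approx -0.33324$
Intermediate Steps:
$o = -1776$ ($o = -9 - 1767 = -1776$)
$a = 518$ ($a = -1349 + 1867 = 518$)
$h{\left(l \right)} = -2 + \frac{l}{7}$
$\frac{a}{-1537} + \frac{h{\left(-33 \right)}}{o} = \frac{518}{-1537} + \frac{-2 + \frac{1}{7} \left(-33\right)}{-1776} = 518 \left(- \frac{1}{1537}\right) + \left(-2 - \frac{33}{7}\right) \left(- \frac{1}{1776}\right) = - \frac{518}{1537} - - \frac{47}{12432} = - \frac{518}{1537} + \frac{47}{12432} = - \frac{6367537}{19107984}$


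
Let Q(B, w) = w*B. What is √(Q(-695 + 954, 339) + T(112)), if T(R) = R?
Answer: √87913 ≈ 296.50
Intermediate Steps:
Q(B, w) = B*w
√(Q(-695 + 954, 339) + T(112)) = √((-695 + 954)*339 + 112) = √(259*339 + 112) = √(87801 + 112) = √87913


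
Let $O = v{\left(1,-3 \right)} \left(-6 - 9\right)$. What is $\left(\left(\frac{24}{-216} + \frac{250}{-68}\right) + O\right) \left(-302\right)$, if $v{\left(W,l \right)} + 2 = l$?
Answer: $- \frac{3290441}{153} \approx -21506.0$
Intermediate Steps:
$v{\left(W,l \right)} = -2 + l$
$O = 75$ ($O = \left(-2 - 3\right) \left(-6 - 9\right) = \left(-5\right) \left(-15\right) = 75$)
$\left(\left(\frac{24}{-216} + \frac{250}{-68}\right) + O\right) \left(-302\right) = \left(\left(\frac{24}{-216} + \frac{250}{-68}\right) + 75\right) \left(-302\right) = \left(\left(24 \left(- \frac{1}{216}\right) + 250 \left(- \frac{1}{68}\right)\right) + 75\right) \left(-302\right) = \left(\left(- \frac{1}{9} - \frac{125}{34}\right) + 75\right) \left(-302\right) = \left(- \frac{1159}{306} + 75\right) \left(-302\right) = \frac{21791}{306} \left(-302\right) = - \frac{3290441}{153}$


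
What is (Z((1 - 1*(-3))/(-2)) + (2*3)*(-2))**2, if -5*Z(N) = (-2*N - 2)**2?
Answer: 4096/25 ≈ 163.84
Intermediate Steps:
Z(N) = -(-2 - 2*N)**2/5 (Z(N) = -(-2*N - 2)**2/5 = -(-2 - 2*N)**2/5)
(Z((1 - 1*(-3))/(-2)) + (2*3)*(-2))**2 = (-4*(1 + (1 - 1*(-3))/(-2))**2/5 + (2*3)*(-2))**2 = (-4*(1 + (1 + 3)*(-1/2))**2/5 + 6*(-2))**2 = (-4*(1 + 4*(-1/2))**2/5 - 12)**2 = (-4*(1 - 2)**2/5 - 12)**2 = (-4/5*(-1)**2 - 12)**2 = (-4/5*1 - 12)**2 = (-4/5 - 12)**2 = (-64/5)**2 = 4096/25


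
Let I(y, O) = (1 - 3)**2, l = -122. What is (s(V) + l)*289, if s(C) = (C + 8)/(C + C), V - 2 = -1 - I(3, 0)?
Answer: -212993/6 ≈ -35499.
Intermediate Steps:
I(y, O) = 4 (I(y, O) = (-2)**2 = 4)
V = -3 (V = 2 + (-1 - 1*4) = 2 + (-1 - 4) = 2 - 5 = -3)
s(C) = (8 + C)/(2*C) (s(C) = (8 + C)/((2*C)) = (8 + C)*(1/(2*C)) = (8 + C)/(2*C))
(s(V) + l)*289 = ((1/2)*(8 - 3)/(-3) - 122)*289 = ((1/2)*(-1/3)*5 - 122)*289 = (-5/6 - 122)*289 = -737/6*289 = -212993/6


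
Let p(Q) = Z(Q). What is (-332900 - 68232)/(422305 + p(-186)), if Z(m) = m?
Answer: -401132/422119 ≈ -0.95028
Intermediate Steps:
p(Q) = Q
(-332900 - 68232)/(422305 + p(-186)) = (-332900 - 68232)/(422305 - 186) = -401132/422119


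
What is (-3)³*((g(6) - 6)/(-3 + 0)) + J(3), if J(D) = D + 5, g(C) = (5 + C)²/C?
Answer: 271/2 ≈ 135.50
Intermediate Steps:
g(C) = (5 + C)²/C
J(D) = 5 + D
(-3)³*((g(6) - 6)/(-3 + 0)) + J(3) = (-3)³*(((5 + 6)²/6 - 6)/(-3 + 0)) + (5 + 3) = -27*((⅙)*11² - 6)/(-3) + 8 = -27*((⅙)*121 - 6)*(-1)/3 + 8 = -27*(121/6 - 6)*(-1)/3 + 8 = -765*(-1)/(2*3) + 8 = -27*(-85/18) + 8 = 255/2 + 8 = 271/2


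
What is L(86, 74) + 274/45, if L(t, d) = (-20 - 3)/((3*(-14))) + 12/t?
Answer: 183563/27090 ≈ 6.7760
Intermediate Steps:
L(t, d) = 23/42 + 12/t (L(t, d) = -23/(-42) + 12/t = -23*(-1/42) + 12/t = 23/42 + 12/t)
L(86, 74) + 274/45 = (23/42 + 12/86) + 274/45 = (23/42 + 12*(1/86)) + (1/45)*274 = (23/42 + 6/43) + 274/45 = 1241/1806 + 274/45 = 183563/27090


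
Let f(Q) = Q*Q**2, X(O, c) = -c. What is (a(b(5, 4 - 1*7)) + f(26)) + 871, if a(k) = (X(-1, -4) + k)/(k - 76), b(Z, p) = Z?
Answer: 1309728/71 ≈ 18447.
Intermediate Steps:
a(k) = (4 + k)/(-76 + k) (a(k) = (-1*(-4) + k)/(k - 76) = (4 + k)/(-76 + k))
f(Q) = Q**3
(a(b(5, 4 - 1*7)) + f(26)) + 871 = ((4 + 5)/(-76 + 5) + 26**3) + 871 = (9/(-71) + 17576) + 871 = (-1/71*9 + 17576) + 871 = (-9/71 + 17576) + 871 = 1247887/71 + 871 = 1309728/71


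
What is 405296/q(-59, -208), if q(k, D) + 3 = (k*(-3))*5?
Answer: 202648/441 ≈ 459.52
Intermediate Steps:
q(k, D) = -3 - 15*k (q(k, D) = -3 + (k*(-3))*5 = -3 - 3*k*5 = -3 - 15*k)
405296/q(-59, -208) = 405296/(-3 - 15*(-59)) = 405296/(-3 + 885) = 405296/882 = 405296*(1/882) = 202648/441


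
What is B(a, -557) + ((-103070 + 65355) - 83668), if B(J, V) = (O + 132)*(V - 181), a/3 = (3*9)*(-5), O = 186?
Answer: -356067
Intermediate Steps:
a = -405 (a = 3*((3*9)*(-5)) = 3*(27*(-5)) = 3*(-135) = -405)
B(J, V) = -57558 + 318*V (B(J, V) = (186 + 132)*(V - 181) = 318*(-181 + V) = -57558 + 318*V)
B(a, -557) + ((-103070 + 65355) - 83668) = (-57558 + 318*(-557)) + ((-103070 + 65355) - 83668) = (-57558 - 177126) + (-37715 - 83668) = -234684 - 121383 = -356067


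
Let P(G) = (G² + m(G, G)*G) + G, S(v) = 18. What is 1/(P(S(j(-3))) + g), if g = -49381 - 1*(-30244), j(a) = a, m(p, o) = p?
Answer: -1/18471 ≈ -5.4139e-5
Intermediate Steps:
P(G) = G + 2*G² (P(G) = (G² + G*G) + G = (G² + G²) + G = 2*G² + G = G + 2*G²)
g = -19137 (g = -49381 + 30244 = -19137)
1/(P(S(j(-3))) + g) = 1/(18*(1 + 2*18) - 19137) = 1/(18*(1 + 36) - 19137) = 1/(18*37 - 19137) = 1/(666 - 19137) = 1/(-18471) = -1/18471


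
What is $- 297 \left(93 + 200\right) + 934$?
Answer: $-86087$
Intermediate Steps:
$- 297 \left(93 + 200\right) + 934 = \left(-297\right) 293 + 934 = -87021 + 934 = -86087$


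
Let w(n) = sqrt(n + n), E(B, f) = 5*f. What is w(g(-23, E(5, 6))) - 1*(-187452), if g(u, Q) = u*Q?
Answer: 187452 + 2*I*sqrt(345) ≈ 1.8745e+5 + 37.148*I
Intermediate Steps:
g(u, Q) = Q*u
w(n) = sqrt(2)*sqrt(n) (w(n) = sqrt(2*n) = sqrt(2)*sqrt(n))
w(g(-23, E(5, 6))) - 1*(-187452) = sqrt(2)*sqrt((5*6)*(-23)) - 1*(-187452) = sqrt(2)*sqrt(30*(-23)) + 187452 = sqrt(2)*sqrt(-690) + 187452 = sqrt(2)*(I*sqrt(690)) + 187452 = 2*I*sqrt(345) + 187452 = 187452 + 2*I*sqrt(345)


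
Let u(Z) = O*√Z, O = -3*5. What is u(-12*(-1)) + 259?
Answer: 259 - 30*√3 ≈ 207.04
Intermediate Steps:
O = -15
u(Z) = -15*√Z
u(-12*(-1)) + 259 = -15*2*√3 + 259 = -30*√3 + 259 = 259 - 30*√3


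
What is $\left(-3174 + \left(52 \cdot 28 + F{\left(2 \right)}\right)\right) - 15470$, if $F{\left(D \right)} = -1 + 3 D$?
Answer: $-17183$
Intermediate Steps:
$\left(-3174 + \left(52 \cdot 28 + F{\left(2 \right)}\right)\right) - 15470 = \left(-3174 + \left(52 \cdot 28 + \left(-1 + 3 \cdot 2\right)\right)\right) - 15470 = \left(-3174 + \left(1456 + \left(-1 + 6\right)\right)\right) - 15470 = \left(-3174 + \left(1456 + 5\right)\right) - 15470 = \left(-3174 + 1461\right) - 15470 = -1713 - 15470 = -17183$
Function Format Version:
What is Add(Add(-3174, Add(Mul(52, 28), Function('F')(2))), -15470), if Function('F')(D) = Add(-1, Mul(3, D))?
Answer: -17183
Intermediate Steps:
Add(Add(-3174, Add(Mul(52, 28), Function('F')(2))), -15470) = Add(Add(-3174, Add(Mul(52, 28), Add(-1, Mul(3, 2)))), -15470) = Add(Add(-3174, Add(1456, Add(-1, 6))), -15470) = Add(Add(-3174, Add(1456, 5)), -15470) = Add(Add(-3174, 1461), -15470) = Add(-1713, -15470) = -17183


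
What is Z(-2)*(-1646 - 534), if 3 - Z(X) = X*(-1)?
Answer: -2180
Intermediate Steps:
Z(X) = 3 + X (Z(X) = 3 - X*(-1) = 3 - (-1)*X = 3 + X)
Z(-2)*(-1646 - 534) = (3 - 2)*(-1646 - 534) = 1*(-2180) = -2180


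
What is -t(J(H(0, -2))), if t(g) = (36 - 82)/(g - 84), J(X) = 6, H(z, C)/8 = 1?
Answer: -23/39 ≈ -0.58974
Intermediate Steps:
H(z, C) = 8 (H(z, C) = 8*1 = 8)
t(g) = -46/(-84 + g)
-t(J(H(0, -2))) = -(-46)/(-84 + 6) = -(-46)/(-78) = -(-46)*(-1)/78 = -1*23/39 = -23/39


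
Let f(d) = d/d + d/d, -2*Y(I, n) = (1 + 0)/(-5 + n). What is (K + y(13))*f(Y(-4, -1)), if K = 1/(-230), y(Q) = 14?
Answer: 3219/115 ≈ 27.991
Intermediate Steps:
Y(I, n) = -1/(2*(-5 + n)) (Y(I, n) = -(1 + 0)/(2*(-5 + n)) = -1/(2*(-5 + n)))
f(d) = 2 (f(d) = 1 + 1 = 2)
K = -1/230 ≈ -0.0043478
(K + y(13))*f(Y(-4, -1)) = (-1/230 + 14)*2 = (3219/230)*2 = 3219/115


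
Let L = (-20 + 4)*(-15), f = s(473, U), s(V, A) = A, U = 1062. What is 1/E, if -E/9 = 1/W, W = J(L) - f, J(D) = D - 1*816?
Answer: 182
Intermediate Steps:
f = 1062
L = 240 (L = -16*(-15) = 240)
J(D) = -816 + D (J(D) = D - 816 = -816 + D)
W = -1638 (W = (-816 + 240) - 1*1062 = -576 - 1062 = -1638)
E = 1/182 (E = -9/(-1638) = -9*(-1/1638) = 1/182 ≈ 0.0054945)
1/E = 1/(1/182) = 182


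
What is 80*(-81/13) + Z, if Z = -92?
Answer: -7676/13 ≈ -590.46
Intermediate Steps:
80*(-81/13) + Z = 80*(-81/13) - 92 = -6480/13 - 92 = -7676/13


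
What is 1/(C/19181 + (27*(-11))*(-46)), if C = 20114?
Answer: 19181/262070936 ≈ 7.3190e-5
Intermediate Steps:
1/(C/19181 + (27*(-11))*(-46)) = 1/(20114/19181 + (27*(-11))*(-46)) = 1/(20114*(1/19181) - 297*(-46)) = 1/(20114/19181 + 13662) = 1/(262070936/19181) = 19181/262070936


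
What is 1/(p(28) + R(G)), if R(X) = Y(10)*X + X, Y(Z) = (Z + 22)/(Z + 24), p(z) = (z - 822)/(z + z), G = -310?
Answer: -476/293189 ≈ -0.0016235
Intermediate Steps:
p(z) = (-822 + z)/(2*z) (p(z) = (-822 + z)/((2*z)) = (-822 + z)*(1/(2*z)) = (-822 + z)/(2*z))
Y(Z) = (22 + Z)/(24 + Z)
R(X) = 33*X/17 (R(X) = ((22 + 10)/(24 + 10))*X + X = (32/34)*X + X = ((1/34)*32)*X + X = 16*X/17 + X = 33*X/17)
1/(p(28) + R(G)) = 1/((1/2)*(-822 + 28)/28 + (33/17)*(-310)) = 1/((1/2)*(1/28)*(-794) - 10230/17) = 1/(-397/28 - 10230/17) = 1/(-293189/476) = -476/293189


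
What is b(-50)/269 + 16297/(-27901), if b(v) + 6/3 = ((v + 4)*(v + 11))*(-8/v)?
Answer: 89225201/187634225 ≈ 0.47553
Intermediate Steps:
b(v) = -2 - 8*(4 + v)*(11 + v)/v (b(v) = -2 + ((v + 4)*(v + 11))*(-8/v) = -2 + ((4 + v)*(11 + v))*(-8/v) = -2 - 8*(4 + v)*(11 + v)/v)
b(-50)/269 + 16297/(-27901) = (-122 - 352/(-50) - 8*(-50))/269 + 16297/(-27901) = (-122 - 352*(-1/50) + 400)*(1/269) + 16297*(-1/27901) = (-122 + 176/25 + 400)*(1/269) - 16297/27901 = (7126/25)*(1/269) - 16297/27901 = 7126/6725 - 16297/27901 = 89225201/187634225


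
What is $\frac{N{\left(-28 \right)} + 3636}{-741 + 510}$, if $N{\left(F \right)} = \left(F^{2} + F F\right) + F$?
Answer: $- \frac{5176}{231} \approx -22.407$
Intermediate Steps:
$N{\left(F \right)} = F + 2 F^{2}$ ($N{\left(F \right)} = \left(F^{2} + F^{2}\right) + F = 2 F^{2} + F = F + 2 F^{2}$)
$\frac{N{\left(-28 \right)} + 3636}{-741 + 510} = \frac{- 28 \left(1 + 2 \left(-28\right)\right) + 3636}{-741 + 510} = \frac{- 28 \left(1 - 56\right) + 3636}{-231} = \left(\left(-28\right) \left(-55\right) + 3636\right) \left(- \frac{1}{231}\right) = \left(1540 + 3636\right) \left(- \frac{1}{231}\right) = 5176 \left(- \frac{1}{231}\right) = - \frac{5176}{231}$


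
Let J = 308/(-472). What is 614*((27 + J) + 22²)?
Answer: 18487847/59 ≈ 3.1335e+5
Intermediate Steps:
J = -77/118 (J = 308*(-1/472) = -77/118 ≈ -0.65254)
614*((27 + J) + 22²) = 614*((27 - 77/118) + 22²) = 614*(3109/118 + 484) = 614*(60221/118) = 18487847/59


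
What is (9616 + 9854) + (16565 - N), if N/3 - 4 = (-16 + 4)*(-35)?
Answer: 34763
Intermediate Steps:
N = 1272 (N = 12 + 3*((-16 + 4)*(-35)) = 12 + 3*(-12*(-35)) = 12 + 3*420 = 12 + 1260 = 1272)
(9616 + 9854) + (16565 - N) = (9616 + 9854) + (16565 - 1*1272) = 19470 + (16565 - 1272) = 19470 + 15293 = 34763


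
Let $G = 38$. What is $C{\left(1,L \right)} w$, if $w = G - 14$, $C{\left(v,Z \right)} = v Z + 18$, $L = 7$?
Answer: $600$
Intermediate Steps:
$C{\left(v,Z \right)} = 18 + Z v$ ($C{\left(v,Z \right)} = Z v + 18 = 18 + Z v$)
$w = 24$ ($w = 38 - 14 = 24$)
$C{\left(1,L \right)} w = \left(18 + 7 \cdot 1\right) 24 = \left(18 + 7\right) 24 = 25 \cdot 24 = 600$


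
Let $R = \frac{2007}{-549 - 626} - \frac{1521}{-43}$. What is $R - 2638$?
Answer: $- \frac{131584076}{50525} \approx -2604.3$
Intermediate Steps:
$R = \frac{1700874}{50525}$ ($R = \frac{2007}{-549 - 626} - - \frac{1521}{43} = \frac{2007}{-1175} + \frac{1521}{43} = 2007 \left(- \frac{1}{1175}\right) + \frac{1521}{43} = - \frac{2007}{1175} + \frac{1521}{43} = \frac{1700874}{50525} \approx 33.664$)
$R - 2638 = \frac{1700874}{50525} - 2638 = - \frac{131584076}{50525}$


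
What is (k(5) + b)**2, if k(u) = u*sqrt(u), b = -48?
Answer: 2429 - 480*sqrt(5) ≈ 1355.7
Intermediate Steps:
k(u) = u**(3/2)
(k(5) + b)**2 = (5**(3/2) - 48)**2 = (5*sqrt(5) - 48)**2 = (-48 + 5*sqrt(5))**2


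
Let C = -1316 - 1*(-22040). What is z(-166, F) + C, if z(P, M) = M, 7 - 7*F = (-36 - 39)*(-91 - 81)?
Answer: 132175/7 ≈ 18882.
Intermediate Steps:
F = -12893/7 (F = 1 - (-36 - 39)*(-91 - 81)/7 = 1 - (-75)*(-172)/7 = 1 - ⅐*12900 = 1 - 12900/7 = -12893/7 ≈ -1841.9)
C = 20724 (C = -1316 + 22040 = 20724)
z(-166, F) + C = -12893/7 + 20724 = 132175/7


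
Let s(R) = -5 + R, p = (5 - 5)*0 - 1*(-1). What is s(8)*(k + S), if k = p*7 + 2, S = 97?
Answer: 318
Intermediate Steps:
p = 1 (p = 0*0 + 1 = 0 + 1 = 1)
k = 9 (k = 1*7 + 2 = 7 + 2 = 9)
s(8)*(k + S) = (-5 + 8)*(9 + 97) = 3*106 = 318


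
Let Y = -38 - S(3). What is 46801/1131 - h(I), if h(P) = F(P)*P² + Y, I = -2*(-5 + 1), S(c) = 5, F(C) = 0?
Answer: 95434/1131 ≈ 84.380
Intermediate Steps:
I = 8 (I = -2*(-4) = 8)
Y = -43 (Y = -38 - 1*5 = -38 - 5 = -43)
h(P) = -43 (h(P) = 0*P² - 43 = 0 - 43 = -43)
46801/1131 - h(I) = 46801/1131 - 1*(-43) = 46801*(1/1131) + 43 = 46801/1131 + 43 = 95434/1131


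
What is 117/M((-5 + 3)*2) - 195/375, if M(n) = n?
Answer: -2977/100 ≈ -29.770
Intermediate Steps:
117/M((-5 + 3)*2) - 195/375 = 117/(((-5 + 3)*2)) - 195/375 = 117/((-2*2)) - 195*1/375 = 117/(-4) - 13/25 = 117*(-¼) - 13/25 = -117/4 - 13/25 = -2977/100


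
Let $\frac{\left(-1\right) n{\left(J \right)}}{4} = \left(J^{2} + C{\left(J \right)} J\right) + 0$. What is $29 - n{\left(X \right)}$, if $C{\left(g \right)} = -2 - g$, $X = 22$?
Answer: $-147$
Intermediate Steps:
$n{\left(J \right)} = - 4 J^{2} - 4 J \left(-2 - J\right)$ ($n{\left(J \right)} = - 4 \left(\left(J^{2} + \left(-2 - J\right) J\right) + 0\right) = - 4 \left(\left(J^{2} + J \left(-2 - J\right)\right) + 0\right) = - 4 \left(J^{2} + J \left(-2 - J\right)\right) = - 4 J^{2} - 4 J \left(-2 - J\right)$)
$29 - n{\left(X \right)} = 29 - 8 \cdot 22 = 29 - 176 = -147$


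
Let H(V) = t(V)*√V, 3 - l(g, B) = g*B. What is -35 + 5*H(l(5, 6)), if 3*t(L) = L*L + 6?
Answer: -35 + 3675*I*√3 ≈ -35.0 + 6365.3*I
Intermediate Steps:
t(L) = 2 + L²/3 (t(L) = (L*L + 6)/3 = (L² + 6)/3 = (6 + L²)/3 = 2 + L²/3)
l(g, B) = 3 - B*g (l(g, B) = 3 - g*B = 3 - B*g)
H(V) = √V*(2 + V²/3) (H(V) = (2 + V²/3)*√V = √V*(2 + V²/3))
-35 + 5*H(l(5, 6)) = -35 + 5*(√(3 - 1*6*5)*(6 + (3 - 1*6*5)²)/3) = -35 + 5*(√(3 - 30)*(6 + (3 - 30)²)/3) = -35 + 5*(√(-27)*(6 + (-27)²)/3) = -35 + 5*((3*I*√3)*(6 + 729)/3) = -35 + 5*((⅓)*(3*I*√3)*735) = -35 + 5*(735*I*√3) = -35 + 3675*I*√3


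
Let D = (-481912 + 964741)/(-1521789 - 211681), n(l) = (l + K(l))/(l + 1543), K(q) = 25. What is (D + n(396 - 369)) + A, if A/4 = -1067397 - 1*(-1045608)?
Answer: -23719989667349/272154790 ≈ -87156.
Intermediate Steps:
n(l) = (25 + l)/(1543 + l) (n(l) = (l + 25)/(l + 1543) = (25 + l)/(1543 + l))
D = -482829/1733470 (D = 482829/(-1733470) = 482829*(-1/1733470) = -482829/1733470 ≈ -0.27853)
A = -87156 (A = 4*(-1067397 - 1*(-1045608)) = 4*(-1067397 + 1045608) = 4*(-21789) = -87156)
(D + n(396 - 369)) + A = (-482829/1733470 + (25 + (396 - 369))/(1543 + (396 - 369))) - 87156 = (-482829/1733470 + (25 + 27)/(1543 + 27)) - 87156 = (-482829/1733470 + 52/1570) - 87156 = (-482829/1733470 + (1/1570)*52) - 87156 = (-482829/1733470 + 26/785) - 87156 = -66790109/272154790 - 87156 = -23719989667349/272154790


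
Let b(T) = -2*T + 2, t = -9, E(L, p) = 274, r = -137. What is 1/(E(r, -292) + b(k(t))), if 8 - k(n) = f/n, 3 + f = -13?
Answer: 9/2372 ≈ 0.0037943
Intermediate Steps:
f = -16 (f = -3 - 13 = -16)
k(n) = 8 + 16/n (k(n) = 8 - (-16)/n = 8 + 16/n)
b(T) = 2 - 2*T
1/(E(r, -292) + b(k(t))) = 1/(274 + (2 - 2*(8 + 16/(-9)))) = 1/(274 + (2 - 2*(8 + 16*(-⅑)))) = 1/(274 + (2 - 2*(8 - 16/9))) = 1/(274 + (2 - 2*56/9)) = 1/(274 + (2 - 112/9)) = 1/(274 - 94/9) = 1/(2372/9) = 9/2372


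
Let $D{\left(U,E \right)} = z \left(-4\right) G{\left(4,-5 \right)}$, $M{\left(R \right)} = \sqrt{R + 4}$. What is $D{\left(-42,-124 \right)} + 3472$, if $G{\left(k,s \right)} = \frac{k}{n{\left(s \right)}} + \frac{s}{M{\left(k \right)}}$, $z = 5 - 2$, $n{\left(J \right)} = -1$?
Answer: $3520 + 15 \sqrt{2} \approx 3541.2$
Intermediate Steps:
$M{\left(R \right)} = \sqrt{4 + R}$
$z = 3$ ($z = 5 - 2 = 3$)
$G{\left(k,s \right)} = - k + \frac{s}{\sqrt{4 + k}}$ ($G{\left(k,s \right)} = \frac{k}{-1} + \frac{s}{\sqrt{4 + k}} = k \left(-1\right) + \frac{s}{\sqrt{4 + k}} = - k + \frac{s}{\sqrt{4 + k}}$)
$D{\left(U,E \right)} = 48 + 15 \sqrt{2}$ ($D{\left(U,E \right)} = 3 \left(-4\right) \left(\left(-1\right) 4 - \frac{5}{\sqrt{4 + 4}}\right) = - 12 \left(-4 - \frac{5}{2 \sqrt{2}}\right) = - 12 \left(-4 - 5 \frac{\sqrt{2}}{4}\right) = - 12 \left(-4 - \frac{5 \sqrt{2}}{4}\right) = 48 + 15 \sqrt{2}$)
$D{\left(-42,-124 \right)} + 3472 = \left(48 + 15 \sqrt{2}\right) + 3472 = 3520 + 15 \sqrt{2}$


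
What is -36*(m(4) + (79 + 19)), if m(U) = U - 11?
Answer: -3276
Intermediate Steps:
m(U) = -11 + U
-36*(m(4) + (79 + 19)) = -36*((-11 + 4) + (79 + 19)) = -36*(-7 + 98) = -36*91 = -3276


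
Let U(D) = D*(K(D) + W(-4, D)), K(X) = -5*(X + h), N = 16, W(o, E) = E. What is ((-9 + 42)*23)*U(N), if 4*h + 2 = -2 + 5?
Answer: -792396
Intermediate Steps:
h = 1/4 (h = -1/2 + (-2 + 5)/4 = -1/2 + (1/4)*3 = -1/2 + 3/4 = 1/4 ≈ 0.25000)
K(X) = -5/4 - 5*X (K(X) = -5*(X + 1/4) = -5*(1/4 + X) = -5/4 - 5*X)
U(D) = D*(-5/4 - 4*D) (U(D) = D*((-5/4 - 5*D) + D) = D*(-5/4 - 4*D))
((-9 + 42)*23)*U(N) = ((-9 + 42)*23)*(-1/4*16*(5 + 16*16)) = (33*23)*(-1/4*16*(5 + 256)) = 759*(-1/4*16*261) = 759*(-1044) = -792396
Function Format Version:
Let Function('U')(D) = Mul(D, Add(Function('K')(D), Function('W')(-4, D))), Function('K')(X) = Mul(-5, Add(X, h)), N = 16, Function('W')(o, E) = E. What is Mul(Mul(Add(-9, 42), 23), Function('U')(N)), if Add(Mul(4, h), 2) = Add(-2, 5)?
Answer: -792396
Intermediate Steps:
h = Rational(1, 4) (h = Add(Rational(-1, 2), Mul(Rational(1, 4), Add(-2, 5))) = Add(Rational(-1, 2), Mul(Rational(1, 4), 3)) = Add(Rational(-1, 2), Rational(3, 4)) = Rational(1, 4) ≈ 0.25000)
Function('K')(X) = Add(Rational(-5, 4), Mul(-5, X)) (Function('K')(X) = Mul(-5, Add(X, Rational(1, 4))) = Mul(-5, Add(Rational(1, 4), X)) = Add(Rational(-5, 4), Mul(-5, X)))
Function('U')(D) = Mul(D, Add(Rational(-5, 4), Mul(-4, D))) (Function('U')(D) = Mul(D, Add(Add(Rational(-5, 4), Mul(-5, D)), D)) = Mul(D, Add(Rational(-5, 4), Mul(-4, D))))
Mul(Mul(Add(-9, 42), 23), Function('U')(N)) = Mul(Mul(Add(-9, 42), 23), Mul(Rational(-1, 4), 16, Add(5, Mul(16, 16)))) = Mul(Mul(33, 23), Mul(Rational(-1, 4), 16, Add(5, 256))) = Mul(759, Mul(Rational(-1, 4), 16, 261)) = Mul(759, -1044) = -792396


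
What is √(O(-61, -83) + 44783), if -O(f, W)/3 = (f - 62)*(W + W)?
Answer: I*√16471 ≈ 128.34*I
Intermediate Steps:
O(f, W) = -6*W*(-62 + f) (O(f, W) = -3*(f - 62)*(W + W) = -3*(-62 + f)*2*W = -6*W*(-62 + f))
√(O(-61, -83) + 44783) = √(6*(-83)*(62 - 1*(-61)) + 44783) = √(6*(-83)*(62 + 61) + 44783) = √(6*(-83)*123 + 44783) = √(-61254 + 44783) = √(-16471) = I*√16471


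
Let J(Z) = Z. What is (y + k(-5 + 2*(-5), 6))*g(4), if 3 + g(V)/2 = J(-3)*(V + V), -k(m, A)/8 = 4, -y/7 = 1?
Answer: 2106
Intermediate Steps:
y = -7 (y = -7*1 = -7)
k(m, A) = -32 (k(m, A) = -8*4 = -32)
g(V) = -6 - 12*V (g(V) = -6 + 2*(-3*(V + V)) = -6 + 2*(-6*V) = -6 - 12*V)
(y + k(-5 + 2*(-5), 6))*g(4) = (-7 - 32)*(-6 - 12*4) = -39*(-6 - 48) = -39*(-54) = 2106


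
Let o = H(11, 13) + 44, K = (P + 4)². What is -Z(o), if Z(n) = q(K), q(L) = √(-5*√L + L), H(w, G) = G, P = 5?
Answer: -6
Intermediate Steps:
K = 81 (K = (5 + 4)² = 9² = 81)
q(L) = √(L - 5*√L)
o = 57 (o = 13 + 44 = 57)
Z(n) = 6 (Z(n) = √(81 - 5*√81) = √(81 - 5*9) = √(81 - 45) = √36 = 6)
-Z(o) = -1*6 = -6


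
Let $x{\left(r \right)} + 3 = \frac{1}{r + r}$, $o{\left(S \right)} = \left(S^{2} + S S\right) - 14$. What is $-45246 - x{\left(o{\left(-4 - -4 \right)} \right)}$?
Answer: $- \frac{1266803}{28} \approx -45243.0$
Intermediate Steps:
$o{\left(S \right)} = -14 + 2 S^{2}$ ($o{\left(S \right)} = \left(S^{2} + S^{2}\right) - 14 = 2 S^{2} - 14 = -14 + 2 S^{2}$)
$x{\left(r \right)} = -3 + \frac{1}{2 r}$ ($x{\left(r \right)} = -3 + \frac{1}{r + r} = -3 + \frac{1}{2 r}$)
$-45246 - x{\left(o{\left(-4 - -4 \right)} \right)} = -45246 - \left(-3 + \frac{1}{2 \left(-14 + 2 \left(-4 - -4\right)^{2}\right)}\right) = -45246 - \left(-3 + \frac{1}{2 \left(-14 + 2 \left(-4 + 4\right)^{2}\right)}\right) = -45246 - \left(-3 + \frac{1}{2 \left(-14 + 2 \cdot 0^{2}\right)}\right) = -45246 - \left(-3 + \frac{1}{2 \left(-14 + 2 \cdot 0\right)}\right) = -45246 - \left(-3 + \frac{1}{2 \left(-14 + 0\right)}\right) = -45246 - \left(-3 + \frac{1}{2 \left(-14\right)}\right) = -45246 - \left(-3 + \frac{1}{2} \left(- \frac{1}{14}\right)\right) = -45246 - \left(-3 - \frac{1}{28}\right) = -45246 - - \frac{85}{28} = -45246 + \frac{85}{28} = - \frac{1266803}{28}$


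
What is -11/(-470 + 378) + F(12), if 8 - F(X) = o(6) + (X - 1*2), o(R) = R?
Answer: -725/92 ≈ -7.8804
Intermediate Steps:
F(X) = 4 - X (F(X) = 8 - (6 + (X - 1*2)) = 8 - (6 + (X - 2)) = 8 - (6 + (-2 + X)) = 8 - (4 + X) = 8 + (-4 - X) = 4 - X)
-11/(-470 + 378) + F(12) = -11/(-470 + 378) + (4 - 1*12) = -11/(-92) + (4 - 12) = -1/92*(-11) - 8 = 11/92 - 8 = -725/92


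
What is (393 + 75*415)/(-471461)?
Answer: -1854/27733 ≈ -0.066852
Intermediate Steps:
(393 + 75*415)/(-471461) = (393 + 31125)*(-1/471461) = 31518*(-1/471461) = -1854/27733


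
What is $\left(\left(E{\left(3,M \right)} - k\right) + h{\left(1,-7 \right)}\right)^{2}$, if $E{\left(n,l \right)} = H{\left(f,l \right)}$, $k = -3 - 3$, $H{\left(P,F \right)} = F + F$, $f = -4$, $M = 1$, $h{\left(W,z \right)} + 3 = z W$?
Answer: $4$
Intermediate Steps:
$h{\left(W,z \right)} = -3 + W z$ ($h{\left(W,z \right)} = -3 + z W = -3 + W z$)
$H{\left(P,F \right)} = 2 F$
$k = -6$ ($k = -3 - 3 = -6$)
$E{\left(n,l \right)} = 2 l$
$\left(\left(E{\left(3,M \right)} - k\right) + h{\left(1,-7 \right)}\right)^{2} = \left(\left(2 \cdot 1 - -6\right) + \left(-3 + 1 \left(-7\right)\right)\right)^{2} = \left(\left(2 + 6\right) - 10\right)^{2} = \left(8 - 10\right)^{2} = \left(-2\right)^{2} = 4$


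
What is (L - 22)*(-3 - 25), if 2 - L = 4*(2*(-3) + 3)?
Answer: 224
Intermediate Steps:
L = 14 (L = 2 - 4*(2*(-3) + 3) = 2 - 4*(-6 + 3) = 2 - 4*(-3) = 2 - 1*(-12) = 2 + 12 = 14)
(L - 22)*(-3 - 25) = (14 - 22)*(-3 - 25) = -8*(-28) = 224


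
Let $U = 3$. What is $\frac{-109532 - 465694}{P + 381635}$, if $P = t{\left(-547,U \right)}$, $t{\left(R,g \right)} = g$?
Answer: $- \frac{287613}{190819} \approx -1.5073$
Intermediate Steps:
$P = 3$
$\frac{-109532 - 465694}{P + 381635} = \frac{-109532 - 465694}{3 + 381635} = - \frac{575226}{381638} = \left(-575226\right) \frac{1}{381638} = - \frac{287613}{190819}$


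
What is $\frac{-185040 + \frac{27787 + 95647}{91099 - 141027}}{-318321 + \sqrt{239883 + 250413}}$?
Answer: $\frac{490150705191639}{843182139650060} + \frac{4619400277 \sqrt{122574}}{1264773209475090} \approx 0.58259$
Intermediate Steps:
$\frac{-185040 + \frac{27787 + 95647}{91099 - 141027}}{-318321 + \sqrt{239883 + 250413}} = \frac{-185040 + \frac{123434}{-49928}}{-318321 + \sqrt{490296}} = \frac{-185040 + 123434 \left(- \frac{1}{49928}\right)}{-318321 + 2 \sqrt{122574}} = \frac{-185040 - \frac{61717}{24964}}{-318321 + 2 \sqrt{122574}} = - \frac{4619400277}{24964 \left(-318321 + 2 \sqrt{122574}\right)}$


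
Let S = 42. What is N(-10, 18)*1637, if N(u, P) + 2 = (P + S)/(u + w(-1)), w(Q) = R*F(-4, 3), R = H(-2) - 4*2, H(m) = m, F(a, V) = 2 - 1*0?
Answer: -6548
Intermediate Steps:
F(a, V) = 2 (F(a, V) = 2 + 0 = 2)
R = -10 (R = -2 - 4*2 = -2 - 8 = -10)
w(Q) = -20 (w(Q) = -10*2 = -20)
N(u, P) = -2 + (42 + P)/(-20 + u) (N(u, P) = -2 + (P + 42)/(u - 20) = -2 + (42 + P)/(-20 + u))
N(-10, 18)*1637 = ((82 + 18 - 2*(-10))/(-20 - 10))*1637 = ((82 + 18 + 20)/(-30))*1637 = -1/30*120*1637 = -4*1637 = -6548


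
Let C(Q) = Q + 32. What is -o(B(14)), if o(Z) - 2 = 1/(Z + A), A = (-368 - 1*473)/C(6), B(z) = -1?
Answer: -1720/879 ≈ -1.9568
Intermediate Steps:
C(Q) = 32 + Q
A = -841/38 (A = (-368 - 1*473)/(32 + 6) = (-368 - 473)/38 = -841*1/38 = -841/38 ≈ -22.132)
o(Z) = 2 + 1/(-841/38 + Z) (o(Z) = 2 + 1/(Z - 841/38) = 2 + 1/(-841/38 + Z))
-o(B(14)) = -4*(-411 + 19*(-1))/(-841 + 38*(-1)) = -4*(-411 - 19)/(-841 - 38) = -4*(-430)/(-879) = -4*(-1)*(-430)/879 = -1*1720/879 = -1720/879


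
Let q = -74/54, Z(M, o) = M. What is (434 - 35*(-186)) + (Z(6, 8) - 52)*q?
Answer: 189190/27 ≈ 7007.0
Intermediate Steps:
q = -37/27 (q = -74*1/54 = -37/27 ≈ -1.3704)
(434 - 35*(-186)) + (Z(6, 8) - 52)*q = (434 - 35*(-186)) + (6 - 52)*(-37/27) = (434 + 6510) - 46*(-37/27) = 6944 + 1702/27 = 189190/27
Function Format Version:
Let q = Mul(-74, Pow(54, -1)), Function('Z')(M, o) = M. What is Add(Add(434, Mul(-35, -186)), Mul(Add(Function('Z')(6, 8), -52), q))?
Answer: Rational(189190, 27) ≈ 7007.0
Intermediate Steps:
q = Rational(-37, 27) (q = Mul(-74, Rational(1, 54)) = Rational(-37, 27) ≈ -1.3704)
Add(Add(434, Mul(-35, -186)), Mul(Add(Function('Z')(6, 8), -52), q)) = Add(Add(434, Mul(-35, -186)), Mul(Add(6, -52), Rational(-37, 27))) = Add(Add(434, 6510), Mul(-46, Rational(-37, 27))) = Add(6944, Rational(1702, 27)) = Rational(189190, 27)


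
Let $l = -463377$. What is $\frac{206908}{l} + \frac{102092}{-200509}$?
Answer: $- \frac{88794000856}{92911258893} \approx -0.95569$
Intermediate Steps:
$\frac{206908}{l} + \frac{102092}{-200509} = \frac{206908}{-463377} + \frac{102092}{-200509} = 206908 \left(- \frac{1}{463377}\right) + 102092 \left(- \frac{1}{200509}\right) = - \frac{206908}{463377} - \frac{102092}{200509} = - \frac{88794000856}{92911258893}$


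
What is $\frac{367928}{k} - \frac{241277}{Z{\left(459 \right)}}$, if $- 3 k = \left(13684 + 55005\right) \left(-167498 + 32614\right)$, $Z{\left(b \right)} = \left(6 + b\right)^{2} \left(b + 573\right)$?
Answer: $- \frac{497284941425813}{516860379434089800} \approx -0.00096213$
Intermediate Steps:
$Z{\left(b \right)} = \left(6 + b\right)^{2} \left(573 + b\right)$
$k = \frac{9265047076}{3}$ ($k = - \frac{\left(13684 + 55005\right) \left(-167498 + 32614\right)}{3} = - \frac{68689 \left(-134884\right)}{3} = \left(- \frac{1}{3}\right) \left(-9265047076\right) = \frac{9265047076}{3} \approx 3.0883 \cdot 10^{9}$)
$\frac{367928}{k} - \frac{241277}{Z{\left(459 \right)}} = \frac{367928}{\frac{9265047076}{3}} - \frac{241277}{\left(6 + 459\right)^{2} \left(573 + 459\right)} = 367928 \cdot \frac{3}{9265047076} - \frac{241277}{465^{2} \cdot 1032} = \frac{275946}{2316261769} - \frac{241277}{216225 \cdot 1032} = \frac{275946}{2316261769} - \frac{241277}{223144200} = - \frac{497284941425813}{516860379434089800}$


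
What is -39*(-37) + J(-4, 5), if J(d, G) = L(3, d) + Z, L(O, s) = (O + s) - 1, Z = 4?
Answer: 1445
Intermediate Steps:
L(O, s) = -1 + O + s
J(d, G) = 6 + d (J(d, G) = (-1 + 3 + d) + 4 = (2 + d) + 4 = 6 + d)
-39*(-37) + J(-4, 5) = -39*(-37) + (6 - 4) = 1443 + 2 = 1445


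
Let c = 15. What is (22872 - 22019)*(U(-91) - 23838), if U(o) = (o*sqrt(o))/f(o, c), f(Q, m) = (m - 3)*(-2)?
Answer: -20333814 + 77623*I*sqrt(91)/24 ≈ -2.0334e+7 + 30853.0*I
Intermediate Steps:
f(Q, m) = 6 - 2*m (f(Q, m) = (-3 + m)*(-2) = 6 - 2*m)
U(o) = -o**(3/2)/24 (U(o) = (o*sqrt(o))/(6 - 2*15) = o**(3/2)/(6 - 30) = o**(3/2)/(-24) = o**(3/2)*(-1/24) = -o**(3/2)/24)
(22872 - 22019)*(U(-91) - 23838) = (22872 - 22019)*(-(-91)*I*sqrt(91)/24 - 23838) = 853*(-(-91)*I*sqrt(91)/24 - 23838) = 853*(91*I*sqrt(91)/24 - 23838) = 853*(-23838 + 91*I*sqrt(91)/24) = -20333814 + 77623*I*sqrt(91)/24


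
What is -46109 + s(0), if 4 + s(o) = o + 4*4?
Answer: -46097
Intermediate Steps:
s(o) = 12 + o (s(o) = -4 + (o + 4*4) = -4 + (o + 16) = -4 + (16 + o) = 12 + o)
-46109 + s(0) = -46109 + (12 + 0) = -46109 + 12 = -46097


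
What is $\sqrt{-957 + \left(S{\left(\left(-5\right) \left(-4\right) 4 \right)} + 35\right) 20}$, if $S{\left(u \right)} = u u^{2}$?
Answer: $\sqrt{10239743} \approx 3200.0$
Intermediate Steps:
$S{\left(u \right)} = u^{3}$
$\sqrt{-957 + \left(S{\left(\left(-5\right) \left(-4\right) 4 \right)} + 35\right) 20} = \sqrt{-957 + \left(\left(\left(-5\right) \left(-4\right) 4\right)^{3} + 35\right) 20} = \sqrt{-957 + \left(\left(20 \cdot 4\right)^{3} + 35\right) 20} = \sqrt{-957 + \left(80^{3} + 35\right) 20} = \sqrt{-957 + \left(512000 + 35\right) 20} = \sqrt{-957 + 512035 \cdot 20} = \sqrt{-957 + 10240700} = \sqrt{10239743}$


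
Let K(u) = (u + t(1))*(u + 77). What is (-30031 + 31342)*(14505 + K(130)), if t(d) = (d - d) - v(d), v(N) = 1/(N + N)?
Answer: 108318753/2 ≈ 5.4159e+7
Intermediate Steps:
v(N) = 1/(2*N)
t(d) = -1/(2*d) (t(d) = (d - d) - 1/(2*d) = 0 - 1/(2*d) = -1/(2*d))
K(u) = (77 + u)*(-½ + u) (K(u) = (u - ½/1)*(u + 77) = (u - ½*1)*(77 + u) = (u - ½)*(77 + u) = (-½ + u)*(77 + u) = (77 + u)*(-½ + u))
(-30031 + 31342)*(14505 + K(130)) = (-30031 + 31342)*(14505 + (-77/2 + 130² + (153/2)*130)) = 1311*(14505 + (-77/2 + 16900 + 9945)) = 1311*(14505 + 53613/2) = 1311*(82623/2) = 108318753/2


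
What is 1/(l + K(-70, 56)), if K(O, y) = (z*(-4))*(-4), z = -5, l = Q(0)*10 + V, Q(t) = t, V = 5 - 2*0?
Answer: -1/75 ≈ -0.013333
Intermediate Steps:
V = 5 (V = 5 + 0 = 5)
l = 5 (l = 0*10 + 5 = 0 + 5 = 5)
K(O, y) = -80 (K(O, y) = -5*(-4)*(-4) = 20*(-4) = -80)
1/(l + K(-70, 56)) = 1/(5 - 80) = 1/(-75) = -1/75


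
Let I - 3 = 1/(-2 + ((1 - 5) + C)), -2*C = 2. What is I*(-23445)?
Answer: -468900/7 ≈ -66986.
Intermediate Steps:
C = -1 (C = -½*2 = -1)
I = 20/7 (I = 3 + 1/(-2 + ((1 - 5) - 1)) = 3 + 1/(-2 + (-4 - 1)) = 3 + 1/(-2 - 5) = 3 + 1/(-7) = 3 - ⅐ = 20/7 ≈ 2.8571)
I*(-23445) = (20/7)*(-23445) = -468900/7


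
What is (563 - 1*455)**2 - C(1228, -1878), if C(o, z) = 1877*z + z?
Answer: 3538548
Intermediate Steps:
C(o, z) = 1878*z
(563 - 1*455)**2 - C(1228, -1878) = (563 - 1*455)**2 - 1878*(-1878) = (563 - 455)**2 - 1*(-3526884) = 108**2 + 3526884 = 11664 + 3526884 = 3538548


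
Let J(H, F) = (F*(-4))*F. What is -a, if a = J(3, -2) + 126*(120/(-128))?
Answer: 1073/8 ≈ 134.13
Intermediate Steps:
J(H, F) = -4*F² (J(H, F) = (-4*F)*F = -4*F²)
a = -1073/8 (a = -4*(-2)² + 126*(120/(-128)) = -4*4 + 126*(120*(-1/128)) = -16 + 126*(-15/16) = -16 - 945/8 = -1073/8 ≈ -134.13)
-a = -1*(-1073/8) = 1073/8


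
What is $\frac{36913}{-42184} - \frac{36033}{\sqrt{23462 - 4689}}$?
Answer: $- \frac{36913}{42184} - \frac{36033 \sqrt{18773}}{18773} \approx -263.86$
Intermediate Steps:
$\frac{36913}{-42184} - \frac{36033}{\sqrt{23462 - 4689}} = 36913 \left(- \frac{1}{42184}\right) - \frac{36033}{\sqrt{18773}} = - \frac{36913}{42184} - 36033 \frac{\sqrt{18773}}{18773} = - \frac{36913}{42184} - \frac{36033 \sqrt{18773}}{18773}$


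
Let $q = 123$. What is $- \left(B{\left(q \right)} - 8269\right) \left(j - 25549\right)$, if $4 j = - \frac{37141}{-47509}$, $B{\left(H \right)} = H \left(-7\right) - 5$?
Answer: $- \frac{6336026373015}{27148} \approx -2.3339 \cdot 10^{8}$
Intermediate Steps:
$B{\left(H \right)} = -5 - 7 H$ ($B{\left(H \right)} = - 7 H - 5 = -5 - 7 H$)
$j = \frac{37141}{190036}$ ($j = \frac{\left(-37141\right) \frac{1}{-47509}}{4} = \frac{\left(-37141\right) \left(- \frac{1}{47509}\right)}{4} = \frac{1}{4} \cdot \frac{37141}{47509} = \frac{37141}{190036} \approx 0.19544$)
$- \left(B{\left(q \right)} - 8269\right) \left(j - 25549\right) = - \left(\left(-5 - 861\right) - 8269\right) \left(\frac{37141}{190036} - 25549\right) = - \frac{\left(\left(-5 - 861\right) - 8269\right) \left(-4855192623\right)}{190036} = - \frac{\left(-866 - 8269\right) \left(-4855192623\right)}{190036} = - \frac{\left(-9135\right) \left(-4855192623\right)}{190036} = \left(-1\right) \frac{6336026373015}{27148} = - \frac{6336026373015}{27148}$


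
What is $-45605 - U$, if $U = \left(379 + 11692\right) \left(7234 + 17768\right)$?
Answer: $-301844747$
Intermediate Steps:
$U = 301799142$ ($U = 12071 \cdot 25002 = 301799142$)
$-45605 - U = -45605 - 301799142 = -301844747$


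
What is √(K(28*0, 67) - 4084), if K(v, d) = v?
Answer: 2*I*√1021 ≈ 63.906*I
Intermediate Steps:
√(K(28*0, 67) - 4084) = √(28*0 - 4084) = √(0 - 4084) = √(-4084) = 2*I*√1021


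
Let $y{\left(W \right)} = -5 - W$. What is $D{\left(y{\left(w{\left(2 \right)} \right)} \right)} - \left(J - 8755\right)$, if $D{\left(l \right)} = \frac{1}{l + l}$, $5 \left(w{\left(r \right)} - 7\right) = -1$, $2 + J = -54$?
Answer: $\frac{1039693}{118} \approx 8811.0$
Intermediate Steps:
$J = -56$ ($J = -2 - 54 = -56$)
$w{\left(r \right)} = \frac{34}{5}$ ($w{\left(r \right)} = 7 + \frac{1}{5} \left(-1\right) = 7 - \frac{1}{5} = \frac{34}{5}$)
$D{\left(l \right)} = \frac{1}{2 l}$
$D{\left(y{\left(w{\left(2 \right)} \right)} \right)} - \left(J - 8755\right) = \frac{1}{2 \left(-5 - \frac{34}{5}\right)} - \left(-56 - 8755\right) = \frac{1}{2 \left(- \frac{59}{5}\right)} - -8811 = \frac{1}{2} \left(- \frac{5}{59}\right) + 8811 = - \frac{5}{118} + 8811 = \frac{1039693}{118}$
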